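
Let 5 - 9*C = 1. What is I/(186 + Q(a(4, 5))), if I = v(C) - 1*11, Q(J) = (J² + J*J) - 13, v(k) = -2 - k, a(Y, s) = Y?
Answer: -121/1845 ≈ -0.065583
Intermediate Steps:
C = 4/9 (C = 5/9 - ⅑*1 = 5/9 - ⅑ = 4/9 ≈ 0.44444)
Q(J) = -13 + 2*J² (Q(J) = (J² + J²) - 13 = 2*J² - 13 = -13 + 2*J²)
I = -121/9 (I = (-2 - 1*4/9) - 1*11 = (-2 - 4/9) - 11 = -22/9 - 11 = -121/9 ≈ -13.444)
I/(186 + Q(a(4, 5))) = -121/9/(186 + (-13 + 2*4²)) = -121/9/(186 + (-13 + 2*16)) = -121/9/(186 + (-13 + 32)) = -121/9/(186 + 19) = -121/9/205 = (1/205)*(-121/9) = -121/1845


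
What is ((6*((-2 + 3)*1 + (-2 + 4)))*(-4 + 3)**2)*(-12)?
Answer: -216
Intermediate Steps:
((6*((-2 + 3)*1 + (-2 + 4)))*(-4 + 3)**2)*(-12) = ((6*(1*1 + 2))*(-1)**2)*(-12) = ((6*(1 + 2))*1)*(-12) = ((6*3)*1)*(-12) = (18*1)*(-12) = 18*(-12) = -216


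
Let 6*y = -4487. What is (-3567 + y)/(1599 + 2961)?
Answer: -25889/27360 ≈ -0.94624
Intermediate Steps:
y = -4487/6 (y = (⅙)*(-4487) = -4487/6 ≈ -747.83)
(-3567 + y)/(1599 + 2961) = (-3567 - 4487/6)/(1599 + 2961) = -25889/6/4560 = -25889/6*1/4560 = -25889/27360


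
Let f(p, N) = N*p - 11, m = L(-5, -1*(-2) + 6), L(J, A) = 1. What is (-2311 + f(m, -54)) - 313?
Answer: -2689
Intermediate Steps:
m = 1
f(p, N) = -11 + N*p
(-2311 + f(m, -54)) - 313 = (-2311 + (-11 - 54*1)) - 313 = (-2311 + (-11 - 54)) - 313 = (-2311 - 65) - 313 = -2376 - 313 = -2689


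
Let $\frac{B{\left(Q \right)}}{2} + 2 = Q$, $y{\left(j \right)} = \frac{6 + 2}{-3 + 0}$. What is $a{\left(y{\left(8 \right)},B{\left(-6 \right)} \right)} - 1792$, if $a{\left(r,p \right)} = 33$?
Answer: $-1759$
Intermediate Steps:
$y{\left(j \right)} = - \frac{8}{3}$ ($y{\left(j \right)} = \frac{8}{-3} = 8 \left(- \frac{1}{3}\right) = - \frac{8}{3}$)
$B{\left(Q \right)} = -4 + 2 Q$
$a{\left(y{\left(8 \right)},B{\left(-6 \right)} \right)} - 1792 = 33 - 1792 = -1759$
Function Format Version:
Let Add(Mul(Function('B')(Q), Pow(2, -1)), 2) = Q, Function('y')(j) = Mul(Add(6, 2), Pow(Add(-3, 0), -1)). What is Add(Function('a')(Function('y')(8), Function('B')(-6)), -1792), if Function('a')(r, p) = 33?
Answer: -1759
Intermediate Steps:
Function('y')(j) = Rational(-8, 3) (Function('y')(j) = Mul(8, Pow(-3, -1)) = Mul(8, Rational(-1, 3)) = Rational(-8, 3))
Function('B')(Q) = Add(-4, Mul(2, Q))
Add(Function('a')(Function('y')(8), Function('B')(-6)), -1792) = Add(33, -1792) = -1759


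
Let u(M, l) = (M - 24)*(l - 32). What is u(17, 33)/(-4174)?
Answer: 7/4174 ≈ 0.0016770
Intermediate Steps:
u(M, l) = (-32 + l)*(-24 + M) (u(M, l) = (-24 + M)*(-32 + l) = (-32 + l)*(-24 + M))
u(17, 33)/(-4174) = (768 - 32*17 - 24*33 + 17*33)/(-4174) = (768 - 544 - 792 + 561)*(-1/4174) = -7*(-1/4174) = 7/4174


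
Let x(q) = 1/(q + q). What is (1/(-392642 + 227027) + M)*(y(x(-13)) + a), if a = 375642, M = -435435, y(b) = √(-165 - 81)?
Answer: -9029753458200564/55205 - 72114567526*I*√246/165615 ≈ -1.6357e+11 - 6.8295e+6*I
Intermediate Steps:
x(q) = 1/(2*q)
y(b) = I*√246 (y(b) = √(-246) = I*√246)
(1/(-392642 + 227027) + M)*(y(x(-13)) + a) = (1/(-392642 + 227027) - 435435)*(I*√246 + 375642) = (1/(-165615) - 435435)*(375642 + I*√246) = (-1/165615 - 435435)*(375642 + I*√246) = -72114567526*(375642 + I*√246)/165615 = -9029753458200564/55205 - 72114567526*I*√246/165615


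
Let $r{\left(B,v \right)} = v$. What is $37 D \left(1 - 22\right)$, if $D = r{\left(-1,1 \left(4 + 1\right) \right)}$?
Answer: $-3885$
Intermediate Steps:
$D = 5$ ($D = 1 \left(4 + 1\right) = 1 \cdot 5 = 5$)
$37 D \left(1 - 22\right) = 37 \cdot 5 \left(1 - 22\right) = 185 \left(1 - 22\right) = 185 \left(-21\right) = -3885$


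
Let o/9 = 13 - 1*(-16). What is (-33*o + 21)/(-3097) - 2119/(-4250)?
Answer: 43078543/13162250 ≈ 3.2729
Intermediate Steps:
o = 261 (o = 9*(13 - 1*(-16)) = 9*(13 + 16) = 9*29 = 261)
(-33*o + 21)/(-3097) - 2119/(-4250) = (-33*261 + 21)/(-3097) - 2119/(-4250) = (-8613 + 21)*(-1/3097) - 2119*(-1/4250) = -8592*(-1/3097) + 2119/4250 = 8592/3097 + 2119/4250 = 43078543/13162250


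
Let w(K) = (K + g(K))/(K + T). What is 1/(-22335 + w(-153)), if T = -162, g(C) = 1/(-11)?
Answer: -3465/77389091 ≈ -4.4774e-5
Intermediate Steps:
g(C) = -1/11 (g(C) = 1*(-1/11) = -1/11)
w(K) = (-1/11 + K)/(-162 + K) (w(K) = (K - 1/11)/(K - 162) = (-1/11 + K)/(-162 + K))
1/(-22335 + w(-153)) = 1/(-22335 + (-1/11 - 153)/(-162 - 153)) = 1/(-22335 - 1684/11/(-315)) = 1/(-22335 - 1/315*(-1684/11)) = 1/(-22335 + 1684/3465) = 1/(-77389091/3465) = -3465/77389091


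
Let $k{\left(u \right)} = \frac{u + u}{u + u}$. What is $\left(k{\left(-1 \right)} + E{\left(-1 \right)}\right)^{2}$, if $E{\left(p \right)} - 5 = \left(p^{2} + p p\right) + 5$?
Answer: $169$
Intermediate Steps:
$E{\left(p \right)} = 10 + 2 p^{2}$ ($E{\left(p \right)} = 5 + \left(\left(p^{2} + p p\right) + 5\right) = 5 + \left(\left(p^{2} + p^{2}\right) + 5\right) = 5 + \left(2 p^{2} + 5\right) = 5 + \left(5 + 2 p^{2}\right) = 10 + 2 p^{2}$)
$k{\left(u \right)} = 1$ ($k{\left(u \right)} = \frac{2 u}{2 u} = 2 u \frac{1}{2 u} = 1$)
$\left(k{\left(-1 \right)} + E{\left(-1 \right)}\right)^{2} = \left(1 + \left(10 + 2 \left(-1\right)^{2}\right)\right)^{2} = \left(1 + \left(10 + 2 \cdot 1\right)\right)^{2} = \left(1 + \left(10 + 2\right)\right)^{2} = \left(1 + 12\right)^{2} = 13^{2} = 169$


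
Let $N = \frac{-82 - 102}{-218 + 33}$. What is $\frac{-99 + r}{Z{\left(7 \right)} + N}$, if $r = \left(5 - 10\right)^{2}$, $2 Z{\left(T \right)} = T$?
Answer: $- \frac{27380}{1663} \approx -16.464$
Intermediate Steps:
$N = \frac{184}{185}$ ($N = - \frac{184}{-185} = \left(-184\right) \left(- \frac{1}{185}\right) = \frac{184}{185} \approx 0.99459$)
$Z{\left(T \right)} = \frac{T}{2}$
$r = 25$ ($r = \left(-5\right)^{2} = 25$)
$\frac{-99 + r}{Z{\left(7 \right)} + N} = \frac{-99 + 25}{\frac{1}{2} \cdot 7 + \frac{184}{185}} = - \frac{74}{\frac{7}{2} + \frac{184}{185}} = - \frac{74}{\frac{1663}{370}} = \left(-74\right) \frac{370}{1663} = - \frac{27380}{1663}$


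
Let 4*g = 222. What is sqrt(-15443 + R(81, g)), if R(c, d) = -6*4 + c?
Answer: 7*I*sqrt(314) ≈ 124.04*I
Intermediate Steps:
g = 111/2 (g = (1/4)*222 = 111/2 ≈ 55.500)
R(c, d) = -24 + c
sqrt(-15443 + R(81, g)) = sqrt(-15443 + (-24 + 81)) = sqrt(-15443 + 57) = sqrt(-15386) = 7*I*sqrt(314)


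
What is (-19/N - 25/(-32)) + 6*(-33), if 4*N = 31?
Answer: -198073/992 ≈ -199.67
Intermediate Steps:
N = 31/4 (N = (1/4)*31 = 31/4 ≈ 7.7500)
(-19/N - 25/(-32)) + 6*(-33) = (-19/31/4 - 25/(-32)) + 6*(-33) = (-19*4/31 - 25*(-1/32)) - 198 = (-76/31 + 25/32) - 198 = -1657/992 - 198 = -198073/992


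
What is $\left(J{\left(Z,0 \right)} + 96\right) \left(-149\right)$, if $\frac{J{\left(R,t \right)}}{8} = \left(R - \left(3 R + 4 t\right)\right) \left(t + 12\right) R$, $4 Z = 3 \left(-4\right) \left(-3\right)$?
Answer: $2302944$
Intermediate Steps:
$Z = 9$ ($Z = \frac{3 \left(-4\right) \left(-3\right)}{4} = \frac{\left(-12\right) \left(-3\right)}{4} = \frac{1}{4} \cdot 36 = 9$)
$J{\left(R,t \right)} = 8 R \left(12 + t\right) \left(- 4 t - 2 R\right)$ ($J{\left(R,t \right)} = 8 \left(R - \left(3 R + 4 t\right)\right) \left(t + 12\right) R = 8 \left(- 4 t - 2 R\right) \left(12 + t\right) R = 8 \left(12 + t\right) \left(- 4 t - 2 R\right) R = 8 R \left(12 + t\right) \left(- 4 t - 2 R\right)$)
$\left(J{\left(Z,0 \right)} + 96\right) \left(-149\right) = \left(\left(-16\right) 9 \left(2 \cdot 0^{2} + 12 \cdot 9 + 24 \cdot 0 + 9 \cdot 0\right) + 96\right) \left(-149\right) = \left(\left(-16\right) 9 \left(2 \cdot 0 + 108 + 0 + 0\right) + 96\right) \left(-149\right) = \left(\left(-16\right) 9 \left(0 + 108 + 0 + 0\right) + 96\right) \left(-149\right) = \left(\left(-16\right) 9 \cdot 108 + 96\right) \left(-149\right) = \left(-15552 + 96\right) \left(-149\right) = \left(-15456\right) \left(-149\right) = 2302944$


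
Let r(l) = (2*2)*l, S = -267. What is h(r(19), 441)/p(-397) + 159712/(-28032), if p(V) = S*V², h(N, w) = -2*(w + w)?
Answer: -70009245103/12287828076 ≈ -5.6974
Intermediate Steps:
r(l) = 4*l
h(N, w) = -4*w
p(V) = -267*V²
h(r(19), 441)/p(-397) + 159712/(-28032) = (-4*441)/((-267*(-397)²)) + 159712/(-28032) = -1764/((-267*157609)) + 159712*(-1/28032) = -1764/(-42081603) - 4991/876 = -1764*(-1/42081603) - 4991/876 = 588/14027201 - 4991/876 = -70009245103/12287828076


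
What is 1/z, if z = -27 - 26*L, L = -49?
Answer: 1/1247 ≈ 0.00080192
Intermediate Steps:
z = 1247 (z = -27 - 26*(-49) = -27 + 1274 = 1247)
1/z = 1/1247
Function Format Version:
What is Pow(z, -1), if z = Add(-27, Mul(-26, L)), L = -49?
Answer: Rational(1, 1247) ≈ 0.00080192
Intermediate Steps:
z = 1247 (z = Add(-27, Mul(-26, -49)) = Add(-27, 1274) = 1247)
Pow(z, -1) = Pow(1247, -1) = Rational(1, 1247)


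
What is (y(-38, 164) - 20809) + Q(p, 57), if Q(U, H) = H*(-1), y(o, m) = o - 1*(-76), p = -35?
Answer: -20828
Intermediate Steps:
y(o, m) = 76 + o (y(o, m) = o + 76 = 76 + o)
Q(U, H) = -H
(y(-38, 164) - 20809) + Q(p, 57) = ((76 - 38) - 20809) - 1*57 = (38 - 20809) - 57 = -20771 - 57 = -20828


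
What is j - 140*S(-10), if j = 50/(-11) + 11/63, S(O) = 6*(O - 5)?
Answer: 8728771/693 ≈ 12596.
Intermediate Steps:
S(O) = -30 + 6*O (S(O) = 6*(-5 + O) = -30 + 6*O)
j = -3029/693 (j = 50*(-1/11) + 11*(1/63) = -50/11 + 11/63 = -3029/693 ≈ -4.3708)
j - 140*S(-10) = -3029/693 - 140*(-30 + 6*(-10)) = -3029/693 - 140*(-30 - 60) = -3029/693 - 140*(-90) = -3029/693 + 12600 = 8728771/693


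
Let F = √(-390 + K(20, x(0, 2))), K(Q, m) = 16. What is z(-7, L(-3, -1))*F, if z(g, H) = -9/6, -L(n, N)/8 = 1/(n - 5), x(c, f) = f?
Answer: -3*I*√374/2 ≈ -29.009*I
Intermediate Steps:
L(n, N) = -8/(-5 + n) (L(n, N) = -8/(n - 5) = -8/(-5 + n))
z(g, H) = -3/2 (z(g, H) = -9*⅙ = -3/2)
F = I*√374 (F = √(-390 + 16) = √(-374) = I*√374 ≈ 19.339*I)
z(-7, L(-3, -1))*F = -3*I*√374/2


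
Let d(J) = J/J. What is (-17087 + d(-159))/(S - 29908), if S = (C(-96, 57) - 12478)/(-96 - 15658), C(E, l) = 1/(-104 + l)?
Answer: 12651123668/22144433237 ≈ 0.57130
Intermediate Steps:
d(J) = 1
S = 586467/740438 (S = (1/(-104 + 57) - 12478)/(-96 - 15658) = (1/(-47) - 12478)/(-15754) = (-1/47 - 12478)*(-1/15754) = -586467/47*(-1/15754) = 586467/740438 ≈ 0.79205)
(-17087 + d(-159))/(S - 29908) = (-17087 + 1)/(586467/740438 - 29908) = -17086/(-22144433237/740438) = -17086*(-740438/22144433237) = 12651123668/22144433237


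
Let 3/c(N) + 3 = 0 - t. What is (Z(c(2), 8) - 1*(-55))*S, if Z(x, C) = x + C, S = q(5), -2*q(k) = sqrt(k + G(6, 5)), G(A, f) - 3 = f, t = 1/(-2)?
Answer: -309*sqrt(13)/10 ≈ -111.41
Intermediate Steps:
t = -1/2 ≈ -0.50000
G(A, f) = 3 + f
q(k) = -sqrt(8 + k)/2 (q(k) = -sqrt(k + (3 + 5))/2 = -sqrt(k + 8)/2 = -sqrt(8 + k)/2)
S = -sqrt(13)/2 (S = -sqrt(8 + 5)/2 = -sqrt(13)/2 ≈ -1.8028)
c(N) = -6/5 (c(N) = 3/(-3 + (0 - 1*(-1/2))) = 3/(-3 + (0 + 1/2)) = 3/(-3 + 1/2) = 3/(-5/2) = 3*(-2/5) = -6/5)
Z(x, C) = C + x
(Z(c(2), 8) - 1*(-55))*S = ((8 - 6/5) - 1*(-55))*(-sqrt(13)/2) = (34/5 + 55)*(-sqrt(13)/2) = 309*(-sqrt(13)/2)/5 = -309*sqrt(13)/10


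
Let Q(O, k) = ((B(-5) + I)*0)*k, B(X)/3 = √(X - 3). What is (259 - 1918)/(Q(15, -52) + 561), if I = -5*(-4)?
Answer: -553/187 ≈ -2.9572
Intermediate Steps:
B(X) = 3*√(-3 + X) (B(X) = 3*√(X - 3) = 3*√(-3 + X))
I = 20
Q(O, k) = 0 (Q(O, k) = ((3*√(-3 - 5) + 20)*0)*k = ((3*√(-8) + 20)*0)*k = ((3*(2*I*√2) + 20)*0)*k = ((6*I*√2 + 20)*0)*k = ((20 + 6*I*√2)*0)*k = 0*k = 0)
(259 - 1918)/(Q(15, -52) + 561) = (259 - 1918)/(0 + 561) = -1659/561 = -1659*1/561 = -553/187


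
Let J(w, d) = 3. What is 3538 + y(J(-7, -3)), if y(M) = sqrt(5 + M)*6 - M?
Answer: 3535 + 12*sqrt(2) ≈ 3552.0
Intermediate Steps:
y(M) = -M + 6*sqrt(5 + M) (y(M) = 6*sqrt(5 + M) - M = -M + 6*sqrt(5 + M))
3538 + y(J(-7, -3)) = 3538 + (-1*3 + 6*sqrt(5 + 3)) = 3538 + (-3 + 6*sqrt(8)) = 3538 + (-3 + 6*(2*sqrt(2))) = 3538 + (-3 + 12*sqrt(2)) = 3535 + 12*sqrt(2)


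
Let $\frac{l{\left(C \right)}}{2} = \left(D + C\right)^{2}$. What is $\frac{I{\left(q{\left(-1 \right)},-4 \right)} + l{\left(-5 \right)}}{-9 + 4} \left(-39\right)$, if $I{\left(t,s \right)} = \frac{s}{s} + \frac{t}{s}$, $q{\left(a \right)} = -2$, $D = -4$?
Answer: $\frac{12753}{10} \approx 1275.3$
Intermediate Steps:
$I{\left(t,s \right)} = 1 + \frac{t}{s}$
$l{\left(C \right)} = 2 \left(-4 + C\right)^{2}$
$\frac{I{\left(q{\left(-1 \right)},-4 \right)} + l{\left(-5 \right)}}{-9 + 4} \left(-39\right) = \frac{\frac{-4 - 2}{-4} + 2 \left(-4 - 5\right)^{2}}{-9 + 4} \left(-39\right) = \frac{\left(- \frac{1}{4}\right) \left(-6\right) + 2 \left(-9\right)^{2}}{-5} \left(-39\right) = \left(\frac{3}{2} + 2 \cdot 81\right) \left(- \frac{1}{5}\right) \left(-39\right) = \left(\frac{3}{2} + 162\right) \left(- \frac{1}{5}\right) \left(-39\right) = \frac{327}{2} \left(- \frac{1}{5}\right) \left(-39\right) = \left(- \frac{327}{10}\right) \left(-39\right) = \frac{12753}{10}$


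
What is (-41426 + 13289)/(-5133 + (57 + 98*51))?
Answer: 9379/26 ≈ 360.73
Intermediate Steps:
(-41426 + 13289)/(-5133 + (57 + 98*51)) = -28137/(-5133 + (57 + 4998)) = -28137/(-5133 + 5055) = -28137/(-78) = -28137*(-1/78) = 9379/26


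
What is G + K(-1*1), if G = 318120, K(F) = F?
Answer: 318119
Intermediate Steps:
G + K(-1*1) = 318120 - 1*1 = 318120 - 1 = 318119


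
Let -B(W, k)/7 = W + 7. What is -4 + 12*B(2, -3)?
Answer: -760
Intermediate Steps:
B(W, k) = -49 - 7*W (B(W, k) = -7*(W + 7) = -7*(7 + W) = -49 - 7*W)
-4 + 12*B(2, -3) = -4 + 12*(-49 - 7*2) = -4 + 12*(-49 - 14) = -4 + 12*(-63) = -4 - 756 = -760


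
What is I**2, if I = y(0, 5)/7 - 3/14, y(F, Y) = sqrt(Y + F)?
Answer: 29/196 - 3*sqrt(5)/49 ≈ 0.011057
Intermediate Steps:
y(F, Y) = sqrt(F + Y)
I = -3/14 + sqrt(5)/7 (I = sqrt(0 + 5)/7 - 3/14 = sqrt(5)*(1/7) - 3*1/14 = sqrt(5)/7 - 3/14 = -3/14 + sqrt(5)/7 ≈ 0.10515)
I**2 = (-3/14 + sqrt(5)/7)**2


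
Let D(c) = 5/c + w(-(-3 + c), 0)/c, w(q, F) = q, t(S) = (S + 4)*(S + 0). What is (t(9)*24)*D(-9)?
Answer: -5304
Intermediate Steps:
t(S) = S*(4 + S) (t(S) = (4 + S)*S = S*(4 + S))
D(c) = 5/c + (3 - c)/c (D(c) = 5/c + (-(-3 + c))/c = 5/c + (3 - c)/c)
(t(9)*24)*D(-9) = ((9*(4 + 9))*24)*((8 - 1*(-9))/(-9)) = ((9*13)*24)*(-(8 + 9)/9) = (117*24)*(-1/9*17) = 2808*(-17/9) = -5304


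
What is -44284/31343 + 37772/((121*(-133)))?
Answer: -14259776/3792503 ≈ -3.7600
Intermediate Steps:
-44284/31343 + 37772/((121*(-133))) = -44284*1/31343 + 37772/(-16093) = -44284/31343 + 37772*(-1/16093) = -44284/31343 - 284/121 = -14259776/3792503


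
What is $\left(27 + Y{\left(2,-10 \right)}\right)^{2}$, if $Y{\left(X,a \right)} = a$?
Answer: $289$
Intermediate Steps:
$\left(27 + Y{\left(2,-10 \right)}\right)^{2} = \left(27 - 10\right)^{2} = 17^{2} = 289$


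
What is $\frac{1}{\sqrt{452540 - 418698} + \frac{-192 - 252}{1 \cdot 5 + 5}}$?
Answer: $\frac{555}{398383} + \frac{25 \sqrt{33842}}{796766} \approx 0.0071653$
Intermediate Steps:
$\frac{1}{\sqrt{452540 - 418698} + \frac{-192 - 252}{1 \cdot 5 + 5}} = \frac{1}{\sqrt{33842} - \frac{444}{5 + 5}} = \frac{1}{\sqrt{33842} - \frac{444}{10}} = \frac{1}{\sqrt{33842} - \frac{222}{5}} = \frac{1}{- \frac{222}{5} + \sqrt{33842}}$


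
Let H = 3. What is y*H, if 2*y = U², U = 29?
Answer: 2523/2 ≈ 1261.5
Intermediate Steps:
y = 841/2 (y = (½)*29² = (½)*841 = 841/2 ≈ 420.50)
y*H = (841/2)*3 = 2523/2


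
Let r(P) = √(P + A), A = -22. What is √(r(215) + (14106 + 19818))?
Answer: √(33924 + √193) ≈ 184.22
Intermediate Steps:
r(P) = √(-22 + P) (r(P) = √(P - 22) = √(-22 + P))
√(r(215) + (14106 + 19818)) = √(√(-22 + 215) + (14106 + 19818)) = √(√193 + 33924) = √(33924 + √193)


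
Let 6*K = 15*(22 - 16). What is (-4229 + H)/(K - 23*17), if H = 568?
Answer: 3661/376 ≈ 9.7367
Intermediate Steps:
K = 15 (K = (15*(22 - 16))/6 = (15*6)/6 = (⅙)*90 = 15)
(-4229 + H)/(K - 23*17) = (-4229 + 568)/(15 - 23*17) = -3661/(15 - 391) = -3661/(-376) = -3661*(-1/376) = 3661/376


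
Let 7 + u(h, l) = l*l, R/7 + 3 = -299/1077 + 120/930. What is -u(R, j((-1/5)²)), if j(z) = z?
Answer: 4374/625 ≈ 6.9984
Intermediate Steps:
R = -735854/33387 (R = -21 + 7*(-299/1077 + 120/930) = -21 + 7*(-299*1/1077 + 120*(1/930)) = -21 + 7*(-299/1077 + 4/31) = -21 + 7*(-4961/33387) = -21 - 34727/33387 = -735854/33387 ≈ -22.040)
u(h, l) = -7 + l² (u(h, l) = -7 + l*l = -7 + l²)
-u(R, j((-1/5)²)) = -(-7 + ((-1/5)²)²) = -(-7 + ((-1*⅕)²)²) = -(-7 + ((-⅕)²)²) = -(-7 + (1/25)²) = -(-7 + 1/625) = -1*(-4374/625) = 4374/625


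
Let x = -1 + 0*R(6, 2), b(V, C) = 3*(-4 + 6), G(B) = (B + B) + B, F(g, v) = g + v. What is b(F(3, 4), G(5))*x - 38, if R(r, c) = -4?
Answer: -44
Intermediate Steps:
G(B) = 3*B (G(B) = 2*B + B = 3*B)
b(V, C) = 6 (b(V, C) = 3*2 = 6)
x = -1 (x = -1 + 0*(-4) = -1 + 0 = -1)
b(F(3, 4), G(5))*x - 38 = 6*(-1) - 38 = -6 - 38 = -44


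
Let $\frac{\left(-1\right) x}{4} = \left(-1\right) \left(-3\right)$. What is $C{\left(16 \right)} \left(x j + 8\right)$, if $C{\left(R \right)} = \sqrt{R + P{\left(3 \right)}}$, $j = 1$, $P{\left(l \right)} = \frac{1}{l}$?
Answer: $- \frac{28 \sqrt{3}}{3} \approx -16.166$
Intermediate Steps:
$x = -12$ ($x = - 4 \left(\left(-1\right) \left(-3\right)\right) = \left(-4\right) 3 = -12$)
$C{\left(R \right)} = \sqrt{\frac{1}{3} + R}$ ($C{\left(R \right)} = \sqrt{R + \frac{1}{3}} = \sqrt{\frac{1}{3} + R}$)
$C{\left(16 \right)} \left(x j + 8\right) = \frac{\sqrt{3 + 9 \cdot 16}}{3} \left(\left(-12\right) 1 + 8\right) = \frac{\sqrt{3 + 144}}{3} \left(-12 + 8\right) = \frac{\sqrt{147}}{3} \left(-4\right) = \frac{7 \sqrt{3}}{3} \left(-4\right) = - \frac{28 \sqrt{3}}{3}$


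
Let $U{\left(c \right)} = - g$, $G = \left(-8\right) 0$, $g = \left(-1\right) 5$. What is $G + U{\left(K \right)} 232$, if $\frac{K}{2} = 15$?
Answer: $1160$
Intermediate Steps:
$K = 30$ ($K = 2 \cdot 15 = 30$)
$g = -5$
$G = 0$
$U{\left(c \right)} = 5$ ($U{\left(c \right)} = \left(-1\right) \left(-5\right) = 5$)
$G + U{\left(K \right)} 232 = 0 + 5 \cdot 232 = 0 + 1160 = 1160$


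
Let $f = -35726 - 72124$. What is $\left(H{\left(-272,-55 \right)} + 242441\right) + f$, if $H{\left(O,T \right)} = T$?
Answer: $134536$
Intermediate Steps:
$f = -107850$
$\left(H{\left(-272,-55 \right)} + 242441\right) + f = \left(-55 + 242441\right) - 107850 = 242386 - 107850 = 134536$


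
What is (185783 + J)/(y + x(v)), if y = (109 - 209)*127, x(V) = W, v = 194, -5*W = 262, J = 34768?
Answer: -367585/21254 ≈ -17.295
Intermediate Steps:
W = -262/5 (W = -⅕*262 = -262/5 ≈ -52.400)
x(V) = -262/5
y = -12700 (y = -100*127 = -12700)
(185783 + J)/(y + x(v)) = (185783 + 34768)/(-12700 - 262/5) = 220551/(-63762/5) = 220551*(-5/63762) = -367585/21254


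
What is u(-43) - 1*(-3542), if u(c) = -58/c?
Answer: 152364/43 ≈ 3543.3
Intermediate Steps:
u(-43) - 1*(-3542) = -58/(-43) - 1*(-3542) = -58*(-1/43) + 3542 = 58/43 + 3542 = 152364/43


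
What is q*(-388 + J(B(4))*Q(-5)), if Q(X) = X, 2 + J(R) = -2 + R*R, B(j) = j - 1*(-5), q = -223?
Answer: 172379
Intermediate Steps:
B(j) = 5 + j (B(j) = j + 5 = 5 + j)
J(R) = -4 + R**2 (J(R) = -2 + (-2 + R*R) = -2 + (-2 + R**2) = -4 + R**2)
q*(-388 + J(B(4))*Q(-5)) = -223*(-388 + (-4 + (5 + 4)**2)*(-5)) = -223*(-388 + (-4 + 9**2)*(-5)) = -223*(-388 + (-4 + 81)*(-5)) = -223*(-388 + 77*(-5)) = -223*(-388 - 385) = -223*(-773) = 172379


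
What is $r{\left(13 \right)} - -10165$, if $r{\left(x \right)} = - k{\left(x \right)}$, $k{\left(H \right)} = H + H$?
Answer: $10139$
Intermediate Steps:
$k{\left(H \right)} = 2 H$
$r{\left(x \right)} = - 2 x$
$r{\left(13 \right)} - -10165 = \left(-2\right) 13 - -10165 = -26 + 10165 = 10139$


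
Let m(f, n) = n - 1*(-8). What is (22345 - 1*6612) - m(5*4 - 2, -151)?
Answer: 15876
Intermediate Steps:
m(f, n) = 8 + n (m(f, n) = n + 8 = 8 + n)
(22345 - 1*6612) - m(5*4 - 2, -151) = (22345 - 1*6612) - (8 - 151) = (22345 - 6612) - 1*(-143) = 15733 + 143 = 15876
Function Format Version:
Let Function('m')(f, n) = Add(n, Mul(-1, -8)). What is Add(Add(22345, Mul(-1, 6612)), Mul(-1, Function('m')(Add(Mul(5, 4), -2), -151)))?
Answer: 15876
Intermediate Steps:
Function('m')(f, n) = Add(8, n) (Function('m')(f, n) = Add(n, 8) = Add(8, n))
Add(Add(22345, Mul(-1, 6612)), Mul(-1, Function('m')(Add(Mul(5, 4), -2), -151))) = Add(Add(22345, Mul(-1, 6612)), Mul(-1, Add(8, -151))) = Add(Add(22345, -6612), Mul(-1, -143)) = Add(15733, 143) = 15876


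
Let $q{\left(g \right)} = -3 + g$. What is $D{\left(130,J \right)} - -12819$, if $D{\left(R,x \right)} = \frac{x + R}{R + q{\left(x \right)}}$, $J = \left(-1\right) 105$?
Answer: $\frac{282043}{22} \approx 12820.0$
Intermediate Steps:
$J = -105$
$D{\left(R,x \right)} = \frac{R + x}{-3 + R + x}$ ($D{\left(R,x \right)} = \frac{x + R}{R + \left(-3 + x\right)} = \frac{R + x}{-3 + R + x}$)
$D{\left(130,J \right)} - -12819 = \frac{130 - 105}{-3 + 130 - 105} - -12819 = \frac{1}{22} \cdot 25 + 12819 = \frac{25}{22} + 12819 = \frac{282043}{22}$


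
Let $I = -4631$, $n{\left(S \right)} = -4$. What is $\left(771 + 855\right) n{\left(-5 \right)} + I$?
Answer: $-11135$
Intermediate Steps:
$\left(771 + 855\right) n{\left(-5 \right)} + I = \left(771 + 855\right) \left(-4\right) - 4631 = 1626 \left(-4\right) - 4631 = -6504 - 4631 = -11135$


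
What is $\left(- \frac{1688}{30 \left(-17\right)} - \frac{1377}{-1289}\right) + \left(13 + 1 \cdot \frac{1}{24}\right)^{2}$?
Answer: $\frac{11010271277}{63109440} \approx 174.46$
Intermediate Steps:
$\left(- \frac{1688}{30 \left(-17\right)} - \frac{1377}{-1289}\right) + \left(13 + 1 \cdot \frac{1}{24}\right)^{2} = \left(- \frac{1688}{-510} - - \frac{1377}{1289}\right) + \left(13 + 1 \cdot \frac{1}{24}\right)^{2} = \left(\left(-1688\right) \left(- \frac{1}{510}\right) + \frac{1377}{1289}\right) + \left(13 + \frac{1}{24}\right)^{2} = \left(\frac{844}{255} + \frac{1377}{1289}\right) + \left(\frac{313}{24}\right)^{2} = \frac{1439051}{328695} + \frac{97969}{576} = \frac{11010271277}{63109440}$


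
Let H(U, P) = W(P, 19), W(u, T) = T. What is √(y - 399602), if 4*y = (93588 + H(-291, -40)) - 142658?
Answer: 387*I*√11/2 ≈ 641.77*I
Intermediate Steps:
H(U, P) = 19
y = -49051/4 (y = ((93588 + 19) - 142658)/4 = (93607 - 142658)/4 = (¼)*(-49051) = -49051/4 ≈ -12263.)
√(y - 399602) = √(-49051/4 - 399602) = √(-1647459/4) = 387*I*√11/2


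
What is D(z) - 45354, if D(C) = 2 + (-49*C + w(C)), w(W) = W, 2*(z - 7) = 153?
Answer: -49360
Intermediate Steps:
z = 167/2 (z = 7 + (½)*153 = 7 + 153/2 = 167/2 ≈ 83.500)
D(C) = 2 - 48*C (D(C) = 2 + (-49*C + C) = 2 - 48*C)
D(z) - 45354 = (2 - 48*167/2) - 45354 = (2 - 4008) - 45354 = -4006 - 45354 = -49360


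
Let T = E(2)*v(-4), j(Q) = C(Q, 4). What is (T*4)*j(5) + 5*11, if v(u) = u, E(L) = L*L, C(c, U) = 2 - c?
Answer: 247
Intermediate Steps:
j(Q) = 2 - Q
E(L) = L²
T = -16 (T = 2²*(-4) = 4*(-4) = -16)
(T*4)*j(5) + 5*11 = (-16*4)*(2 - 1*5) + 5*11 = -64*(2 - 5) + 55 = -64*(-3) + 55 = 192 + 55 = 247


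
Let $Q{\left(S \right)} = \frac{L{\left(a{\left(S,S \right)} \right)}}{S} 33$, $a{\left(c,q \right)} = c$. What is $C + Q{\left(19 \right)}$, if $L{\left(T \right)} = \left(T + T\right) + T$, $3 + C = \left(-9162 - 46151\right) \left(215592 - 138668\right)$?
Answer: $-4254897116$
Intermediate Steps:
$C = -4254897215$ ($C = -3 + \left(-9162 - 46151\right) \left(215592 - 138668\right) = -3 - 4254897212 = -4254897215$)
$L{\left(T \right)} = 3 T$ ($L{\left(T \right)} = 2 T + T = 3 T$)
$Q{\left(S \right)} = 99$ ($Q{\left(S \right)} = \frac{3 S}{S} 33 = 3 \cdot 33 = 99$)
$C + Q{\left(19 \right)} = -4254897215 + 99 = -4254897116$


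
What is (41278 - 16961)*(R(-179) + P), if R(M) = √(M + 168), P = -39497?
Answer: -960448549 + 24317*I*√11 ≈ -9.6045e+8 + 80650.0*I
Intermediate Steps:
R(M) = √(168 + M)
(41278 - 16961)*(R(-179) + P) = (41278 - 16961)*(√(168 - 179) - 39497) = 24317*(√(-11) - 39497) = 24317*(I*√11 - 39497) = 24317*(-39497 + I*√11) = -960448549 + 24317*I*√11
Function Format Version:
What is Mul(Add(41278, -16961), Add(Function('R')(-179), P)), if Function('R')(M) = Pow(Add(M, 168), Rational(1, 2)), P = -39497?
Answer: Add(-960448549, Mul(24317, I, Pow(11, Rational(1, 2)))) ≈ Add(-9.6045e+8, Mul(80650., I))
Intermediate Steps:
Function('R')(M) = Pow(Add(168, M), Rational(1, 2))
Mul(Add(41278, -16961), Add(Function('R')(-179), P)) = Mul(Add(41278, -16961), Add(Pow(Add(168, -179), Rational(1, 2)), -39497)) = Mul(24317, Add(Pow(-11, Rational(1, 2)), -39497)) = Mul(24317, Add(Mul(I, Pow(11, Rational(1, 2))), -39497)) = Mul(24317, Add(-39497, Mul(I, Pow(11, Rational(1, 2))))) = Add(-960448549, Mul(24317, I, Pow(11, Rational(1, 2))))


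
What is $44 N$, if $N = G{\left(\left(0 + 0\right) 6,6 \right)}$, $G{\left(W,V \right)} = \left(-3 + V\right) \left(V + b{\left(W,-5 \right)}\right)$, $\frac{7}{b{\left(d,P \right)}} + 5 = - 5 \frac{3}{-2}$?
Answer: $\frac{5808}{5} \approx 1161.6$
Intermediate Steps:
$b{\left(d,P \right)} = \frac{14}{5}$ ($b{\left(d,P \right)} = \frac{7}{-5 - 5 \frac{3}{-2}} = \frac{7}{-5 - 5 \cdot 3 \left(- \frac{1}{2}\right)} = \frac{7}{-5 - - \frac{15}{2}} = \frac{7}{-5 + \frac{15}{2}} = \frac{7}{\frac{5}{2}} = 7 \cdot \frac{2}{5} = \frac{14}{5}$)
$G{\left(W,V \right)} = \left(-3 + V\right) \left(\frac{14}{5} + V\right)$ ($G{\left(W,V \right)} = \left(-3 + V\right) \left(V + \frac{14}{5}\right) = \left(-3 + V\right) \left(\frac{14}{5} + V\right)$)
$N = \frac{132}{5}$ ($N = - \frac{42}{5} + 6^{2} - \frac{6}{5} = - \frac{42}{5} + 36 - \frac{6}{5} = \frac{132}{5} \approx 26.4$)
$44 N = 44 \cdot \frac{132}{5} = \frac{5808}{5}$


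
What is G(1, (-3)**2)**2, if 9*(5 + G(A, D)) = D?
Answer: 16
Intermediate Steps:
G(A, D) = -5 + D/9
G(1, (-3)**2)**2 = (-5 + (1/9)*(-3)**2)**2 = (-5 + (1/9)*9)**2 = (-5 + 1)**2 = (-4)**2 = 16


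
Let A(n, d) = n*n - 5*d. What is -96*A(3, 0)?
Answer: -864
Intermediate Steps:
A(n, d) = n² - 5*d
-96*A(3, 0) = -96*(3² - 5*0) = -96*(9 + 0) = -96*9 = -864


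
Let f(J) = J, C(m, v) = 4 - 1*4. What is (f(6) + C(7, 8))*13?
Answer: 78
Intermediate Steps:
C(m, v) = 0 (C(m, v) = 4 - 4 = 0)
(f(6) + C(7, 8))*13 = (6 + 0)*13 = 6*13 = 78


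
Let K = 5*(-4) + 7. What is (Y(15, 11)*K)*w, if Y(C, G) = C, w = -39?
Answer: 7605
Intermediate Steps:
K = -13 (K = -20 + 7 = -13)
(Y(15, 11)*K)*w = (15*(-13))*(-39) = -195*(-39) = 7605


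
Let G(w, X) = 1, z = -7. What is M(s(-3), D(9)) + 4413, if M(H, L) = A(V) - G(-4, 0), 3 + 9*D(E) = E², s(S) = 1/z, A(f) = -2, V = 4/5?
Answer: 4410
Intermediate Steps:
V = ⅘ (V = 4*(⅕) = ⅘ ≈ 0.80000)
s(S) = -⅐ (s(S) = 1/(-7) = -⅐)
D(E) = -⅓ + E²/9
M(H, L) = -3 (M(H, L) = -2 - 1*1 = -2 - 1 = -3)
M(s(-3), D(9)) + 4413 = -3 + 4413 = 4410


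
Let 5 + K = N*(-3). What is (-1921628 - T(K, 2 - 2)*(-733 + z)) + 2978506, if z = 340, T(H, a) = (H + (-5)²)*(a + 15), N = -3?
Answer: 1227833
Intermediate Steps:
K = 4 (K = -5 - 3*(-3) = -5 + 9 = 4)
T(H, a) = (15 + a)*(25 + H) (T(H, a) = (H + 25)*(15 + a) = (25 + H)*(15 + a) = (15 + a)*(25 + H))
(-1921628 - T(K, 2 - 2)*(-733 + z)) + 2978506 = (-1921628 - (375 + 15*4 + 25*(2 - 2) + 4*(2 - 2))*(-733 + 340)) + 2978506 = (-1921628 - (375 + 60 + 25*0 + 4*0)*(-393)) + 2978506 = (-1921628 - (375 + 60 + 0 + 0)*(-393)) + 2978506 = (-1921628 - 435*(-393)) + 2978506 = (-1921628 - 1*(-170955)) + 2978506 = (-1921628 + 170955) + 2978506 = -1750673 + 2978506 = 1227833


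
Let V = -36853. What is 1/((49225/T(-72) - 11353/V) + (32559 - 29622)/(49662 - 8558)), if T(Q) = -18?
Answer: -13633251408/37277981567843 ≈ -0.00036572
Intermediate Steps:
1/((49225/T(-72) - 11353/V) + (32559 - 29622)/(49662 - 8558)) = 1/((49225/(-18) - 11353/(-36853)) + (32559 - 29622)/(49662 - 8558)) = 1/((49225*(-1/18) - 11353*(-1/36853)) + 2937/41104) = 1/((-49225/18 + 11353/36853) + 2937*(1/41104)) = 1/(-1813884571/663354 + 2937/41104) = 1/(-37277981567843/13633251408) = -13633251408/37277981567843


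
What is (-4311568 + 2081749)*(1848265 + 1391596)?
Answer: -7224303615159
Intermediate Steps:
(-4311568 + 2081749)*(1848265 + 1391596) = -2229819*3239861 = -7224303615159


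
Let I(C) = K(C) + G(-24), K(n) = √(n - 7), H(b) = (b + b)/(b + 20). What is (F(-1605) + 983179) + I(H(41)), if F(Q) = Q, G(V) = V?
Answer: 981550 + I*√21045/61 ≈ 9.8155e+5 + 2.3782*I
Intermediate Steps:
H(b) = 2*b/(20 + b) (H(b) = (2*b)/(20 + b) = 2*b/(20 + b))
K(n) = √(-7 + n)
I(C) = -24 + √(-7 + C) (I(C) = √(-7 + C) - 24 = -24 + √(-7 + C))
(F(-1605) + 983179) + I(H(41)) = (-1605 + 983179) + (-24 + √(-7 + 2*41/(20 + 41))) = 981574 + (-24 + √(-7 + 2*41/61)) = 981574 + (-24 + √(-7 + 2*41*(1/61))) = 981574 + (-24 + √(-7 + 82/61)) = 981574 + (-24 + √(-345/61)) = 981574 + (-24 + I*√21045/61) = 981550 + I*√21045/61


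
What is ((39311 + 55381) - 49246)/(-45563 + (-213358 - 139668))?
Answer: -45446/398589 ≈ -0.11402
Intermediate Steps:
((39311 + 55381) - 49246)/(-45563 + (-213358 - 139668)) = (94692 - 49246)/(-45563 - 353026) = 45446/(-398589) = 45446*(-1/398589) = -45446/398589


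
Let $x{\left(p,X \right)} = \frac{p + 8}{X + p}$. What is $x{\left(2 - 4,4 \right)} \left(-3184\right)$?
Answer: $-9552$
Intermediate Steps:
$x{\left(p,X \right)} = \frac{8 + p}{X + p}$
$x{\left(2 - 4,4 \right)} \left(-3184\right) = \frac{8 + \left(2 - 4\right)}{4 + \left(2 - 4\right)} \left(-3184\right) = \frac{8 - 2}{4 - 2} \left(-3184\right) = \frac{1}{2} \cdot 6 \left(-3184\right) = 3 \left(-3184\right) = -9552$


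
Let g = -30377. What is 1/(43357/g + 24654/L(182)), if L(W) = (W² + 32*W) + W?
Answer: -84903715/67688918 ≈ -1.2543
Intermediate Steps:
L(W) = W² + 33*W
1/(43357/g + 24654/L(182)) = 1/(43357/(-30377) + 24654/((182*(33 + 182)))) = 1/(43357*(-1/30377) + 24654/((182*215))) = 1/(-43357/30377 + 24654/39130) = 1/(-43357/30377 + 24654*(1/39130)) = 1/(-43357/30377 + 1761/2795) = 1/(-67688918/84903715) = -84903715/67688918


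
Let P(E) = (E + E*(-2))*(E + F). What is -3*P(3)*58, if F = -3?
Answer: 0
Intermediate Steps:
P(E) = -E*(-3 + E) (P(E) = (E + E*(-2))*(E - 3) = (E - 2*E)*(-3 + E) = (-E)*(-3 + E) = -E*(-3 + E))
-3*P(3)*58 = -3*3*(3 - 1*3)*58 = -3*3*(3 - 3)*58 = -3*3*0*58 = -0*58 = -3*0 = 0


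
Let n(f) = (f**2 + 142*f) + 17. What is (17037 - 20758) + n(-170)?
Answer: 1056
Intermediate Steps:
n(f) = 17 + f**2 + 142*f
(17037 - 20758) + n(-170) = (17037 - 20758) + (17 + (-170)**2 + 142*(-170)) = -3721 + (17 + 28900 - 24140) = -3721 + 4777 = 1056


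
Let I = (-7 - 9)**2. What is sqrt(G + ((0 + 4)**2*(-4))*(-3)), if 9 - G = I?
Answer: I*sqrt(55) ≈ 7.4162*I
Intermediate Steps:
I = 256 (I = (-16)**2 = 256)
G = -247 (G = 9 - 1*256 = 9 - 256 = -247)
sqrt(G + ((0 + 4)**2*(-4))*(-3)) = sqrt(-247 + ((0 + 4)**2*(-4))*(-3)) = sqrt(-247 + (4**2*(-4))*(-3)) = sqrt(-247 + (16*(-4))*(-3)) = sqrt(-247 - 64*(-3)) = sqrt(-247 + 192) = sqrt(-55) = I*sqrt(55)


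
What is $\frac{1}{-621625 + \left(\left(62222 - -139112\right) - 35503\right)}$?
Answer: $- \frac{1}{455794} \approx -2.194 \cdot 10^{-6}$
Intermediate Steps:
$\frac{1}{-621625 + \left(\left(62222 - -139112\right) - 35503\right)} = \frac{1}{-621625 + \left(\left(62222 + 139112\right) - 35503\right)} = \frac{1}{-621625 + \left(201334 - 35503\right)} = \frac{1}{-621625 + 165831} = \frac{1}{-455794} = - \frac{1}{455794}$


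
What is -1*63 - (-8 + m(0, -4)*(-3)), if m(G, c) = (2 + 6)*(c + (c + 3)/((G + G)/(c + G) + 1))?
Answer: -175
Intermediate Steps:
m(G, c) = 8*c + 8*(3 + c)/(1 + 2*G/(G + c)) (m(G, c) = 8*(c + (3 + c)/((2*G)/(G + c) + 1)) = 8*(c + (3 + c)/(2*G/(G + c) + 1)) = 8*(c + (3 + c)/(1 + 2*G/(G + c))) = 8*c + 8*(3 + c)/(1 + 2*G/(G + c)))
-1*63 - (-8 + m(0, -4)*(-3)) = -1*63 - (-8 + (8*(2*(-4)² + 3*0 + 3*(-4) + 4*0*(-4))/(-4 + 3*0))*(-3)) = -63 - (-8 + (8*(2*16 + 0 - 12 + 0)/(-4 + 0))*(-3)) = -63 - (-8 + (8*(32 + 0 - 12 + 0)/(-4))*(-3)) = -63 - (-8 + (8*(-¼)*20)*(-3)) = -63 - (-8 - 40*(-3)) = -63 - (-8 + 120) = -63 - 1*112 = -63 - 112 = -175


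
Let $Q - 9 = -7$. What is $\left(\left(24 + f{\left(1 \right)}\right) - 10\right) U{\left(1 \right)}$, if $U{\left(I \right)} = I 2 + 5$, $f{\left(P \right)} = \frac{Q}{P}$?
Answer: $112$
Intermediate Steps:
$Q = 2$ ($Q = 9 - 7 = 2$)
$f{\left(P \right)} = \frac{2}{P}$
$U{\left(I \right)} = 5 + 2 I$ ($U{\left(I \right)} = 2 I + 5 = 5 + 2 I$)
$\left(\left(24 + f{\left(1 \right)}\right) - 10\right) U{\left(1 \right)} = \left(\left(24 + \frac{2}{1}\right) - 10\right) \left(5 + 2 \cdot 1\right) = \left(\left(24 + 2 \cdot 1\right) - 10\right) \left(5 + 2\right) = \left(\left(24 + 2\right) - 10\right) 7 = \left(26 - 10\right) 7 = 16 \cdot 7 = 112$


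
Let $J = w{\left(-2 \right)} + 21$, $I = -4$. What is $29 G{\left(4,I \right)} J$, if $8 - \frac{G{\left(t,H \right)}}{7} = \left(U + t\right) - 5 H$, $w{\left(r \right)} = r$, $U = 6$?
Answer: $-84854$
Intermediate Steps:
$G{\left(t,H \right)} = 14 - 7 t + 35 H$ ($G{\left(t,H \right)} = 56 - 7 \left(\left(6 + t\right) - 5 H\right) = 56 - 7 \left(6 + t - 5 H\right) = 56 - \left(42 - 35 H + 7 t\right) = 14 - 7 t + 35 H$)
$J = 19$ ($J = -2 + 21 = 19$)
$29 G{\left(4,I \right)} J = 29 \left(14 - 28 + 35 \left(-4\right)\right) 19 = 29 \left(14 - 28 - 140\right) 19 = 29 \left(-154\right) 19 = \left(-4466\right) 19 = -84854$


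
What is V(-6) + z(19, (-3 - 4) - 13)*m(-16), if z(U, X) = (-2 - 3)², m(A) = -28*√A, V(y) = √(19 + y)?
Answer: √13 - 2800*I ≈ 3.6056 - 2800.0*I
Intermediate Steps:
z(U, X) = 25 (z(U, X) = (-5)² = 25)
V(-6) + z(19, (-3 - 4) - 13)*m(-16) = √(19 - 6) + 25*(-112*I) = √13 + 25*(-112*I) = √13 - 2800*I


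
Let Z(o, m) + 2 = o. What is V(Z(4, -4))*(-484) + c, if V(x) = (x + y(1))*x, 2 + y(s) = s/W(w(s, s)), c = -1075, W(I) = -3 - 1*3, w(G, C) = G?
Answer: -2741/3 ≈ -913.67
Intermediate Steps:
W(I) = -6 (W(I) = -3 - 3 = -6)
Z(o, m) = -2 + o
y(s) = -2 - s/6 (y(s) = -2 + s/(-6) = -2 + s*(-⅙) = -2 - s/6)
V(x) = x*(-13/6 + x) (V(x) = (x + (-2 - ⅙*1))*x = (x + (-2 - ⅙))*x = (x - 13/6)*x = (-13/6 + x)*x = x*(-13/6 + x))
V(Z(4, -4))*(-484) + c = ((-2 + 4)*(-13 + 6*(-2 + 4))/6)*(-484) - 1075 = ((⅙)*2*(-13 + 6*2))*(-484) - 1075 = ((⅙)*2*(-13 + 12))*(-484) - 1075 = ((⅙)*2*(-1))*(-484) - 1075 = -⅓*(-484) - 1075 = 484/3 - 1075 = -2741/3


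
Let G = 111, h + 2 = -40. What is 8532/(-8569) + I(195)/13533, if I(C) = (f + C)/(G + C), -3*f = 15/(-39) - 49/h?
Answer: -8267261983063/8303506090308 ≈ -0.99564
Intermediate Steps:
h = -42 (h = -2 - 40 = -42)
f = -61/234 (f = -(15/(-39) - 49/(-42))/3 = -(15*(-1/39) - 49*(-1/42))/3 = -(-5/13 + 7/6)/3 = -⅓*61/78 = -61/234 ≈ -0.26068)
I(C) = (-61/234 + C)/(111 + C)
8532/(-8569) + I(195)/13533 = 8532/(-8569) + ((-61/234 + 195)/(111 + 195))/13533 = 8532*(-1/8569) + ((45569/234)/306)*(1/13533) = -8532/8569 + ((1/306)*(45569/234))*(1/13533) = -8532/8569 + (45569/71604)*(1/13533) = -8532/8569 + 45569/969016932 = -8267261983063/8303506090308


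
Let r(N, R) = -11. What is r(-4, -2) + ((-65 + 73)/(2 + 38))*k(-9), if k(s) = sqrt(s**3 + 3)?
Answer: -11 + 11*I*sqrt(6)/5 ≈ -11.0 + 5.3889*I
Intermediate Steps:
k(s) = sqrt(3 + s**3)
r(-4, -2) + ((-65 + 73)/(2 + 38))*k(-9) = -11 + ((-65 + 73)/(2 + 38))*sqrt(3 + (-9)**3) = -11 + (8/40)*sqrt(3 - 729) = -11 + (8*(1/40))*sqrt(-726) = -11 + (11*I*sqrt(6))/5 = -11 + 11*I*sqrt(6)/5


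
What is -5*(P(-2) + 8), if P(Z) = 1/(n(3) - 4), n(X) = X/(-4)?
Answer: -740/19 ≈ -38.947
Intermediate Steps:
n(X) = -X/4 (n(X) = X*(-1/4) = -X/4)
P(Z) = -4/19 (P(Z) = 1/(-1/4*3 - 4) = 1/(-3/4 - 4) = 1/(-19/4) = -4/19)
-5*(P(-2) + 8) = -5*(-4/19 + 8) = -5*148/19 = -740/19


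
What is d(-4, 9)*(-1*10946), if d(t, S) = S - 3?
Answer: -65676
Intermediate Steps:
d(t, S) = -3 + S
d(-4, 9)*(-1*10946) = (-3 + 9)*(-1*10946) = 6*(-10946) = -65676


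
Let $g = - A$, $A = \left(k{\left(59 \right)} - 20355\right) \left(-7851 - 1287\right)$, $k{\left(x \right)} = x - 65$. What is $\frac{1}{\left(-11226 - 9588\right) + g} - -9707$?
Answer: $\frac{1806274987823}{186079632} \approx 9707.0$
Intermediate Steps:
$k{\left(x \right)} = -65 + x$ ($k{\left(x \right)} = x - 65 = -65 + x$)
$A = 186058818$ ($A = \left(\left(-65 + 59\right) - 20355\right) \left(-7851 - 1287\right) = \left(-6 - 20355\right) \left(-9138\right) = \left(-20361\right) \left(-9138\right) = 186058818$)
$g = -186058818$ ($g = \left(-1\right) 186058818 = -186058818$)
$\frac{1}{\left(-11226 - 9588\right) + g} - -9707 = \frac{1}{\left(-11226 - 9588\right) - 186058818} - -9707 = \frac{1}{\left(-11226 - 9588\right) - 186058818} + 9707 = \frac{1}{-20814 - 186058818} + 9707 = \frac{1}{-186079632} + 9707 = - \frac{1}{186079632} + 9707 = \frac{1806274987823}{186079632}$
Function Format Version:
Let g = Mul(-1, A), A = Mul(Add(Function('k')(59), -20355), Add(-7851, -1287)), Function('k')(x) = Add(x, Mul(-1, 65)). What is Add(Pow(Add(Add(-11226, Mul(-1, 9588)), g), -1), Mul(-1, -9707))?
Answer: Rational(1806274987823, 186079632) ≈ 9707.0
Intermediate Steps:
Function('k')(x) = Add(-65, x) (Function('k')(x) = Add(x, -65) = Add(-65, x))
A = 186058818 (A = Mul(Add(Add(-65, 59), -20355), Add(-7851, -1287)) = Mul(Add(-6, -20355), -9138) = Mul(-20361, -9138) = 186058818)
g = -186058818 (g = Mul(-1, 186058818) = -186058818)
Add(Pow(Add(Add(-11226, Mul(-1, 9588)), g), -1), Mul(-1, -9707)) = Add(Pow(Add(Add(-11226, Mul(-1, 9588)), -186058818), -1), Mul(-1, -9707)) = Add(Pow(Add(Add(-11226, -9588), -186058818), -1), 9707) = Add(Pow(Add(-20814, -186058818), -1), 9707) = Add(Pow(-186079632, -1), 9707) = Add(Rational(-1, 186079632), 9707) = Rational(1806274987823, 186079632)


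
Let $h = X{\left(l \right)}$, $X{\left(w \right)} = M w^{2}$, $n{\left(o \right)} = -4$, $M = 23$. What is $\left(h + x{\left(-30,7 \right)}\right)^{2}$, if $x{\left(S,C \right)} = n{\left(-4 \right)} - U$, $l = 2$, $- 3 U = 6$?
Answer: $8100$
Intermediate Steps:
$U = -2$ ($U = \left(- \frac{1}{3}\right) 6 = -2$)
$X{\left(w \right)} = 23 w^{2}$
$x{\left(S,C \right)} = -2$ ($x{\left(S,C \right)} = -4 - -2 = -4 + 2 = -2$)
$h = 92$ ($h = 23 \cdot 2^{2} = 23 \cdot 4 = 92$)
$\left(h + x{\left(-30,7 \right)}\right)^{2} = \left(92 - 2\right)^{2} = 90^{2} = 8100$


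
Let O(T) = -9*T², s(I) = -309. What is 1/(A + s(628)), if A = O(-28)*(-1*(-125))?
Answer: -1/882309 ≈ -1.1334e-6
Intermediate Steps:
A = -882000 (A = (-9*(-28)²)*(-1*(-125)) = -9*784*125 = -7056*125 = -882000)
1/(A + s(628)) = 1/(-882000 - 309) = 1/(-882309) = -1/882309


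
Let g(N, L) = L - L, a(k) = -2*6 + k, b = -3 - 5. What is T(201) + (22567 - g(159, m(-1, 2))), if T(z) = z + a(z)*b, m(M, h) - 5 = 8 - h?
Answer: 21256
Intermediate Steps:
b = -8
m(M, h) = 13 - h (m(M, h) = 5 + (8 - h) = 13 - h)
a(k) = -12 + k
g(N, L) = 0
T(z) = 96 - 7*z (T(z) = z + (-12 + z)*(-8) = z + (96 - 8*z) = 96 - 7*z)
T(201) + (22567 - g(159, m(-1, 2))) = (96 - 7*201) + (22567 - 1*0) = (96 - 1407) + (22567 + 0) = -1311 + 22567 = 21256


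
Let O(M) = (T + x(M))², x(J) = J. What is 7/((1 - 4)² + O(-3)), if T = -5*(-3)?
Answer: 7/153 ≈ 0.045752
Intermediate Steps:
T = 15
O(M) = (15 + M)²
7/((1 - 4)² + O(-3)) = 7/((1 - 4)² + (15 - 3)²) = 7/((-3)² + 12²) = 7/(9 + 144) = 7/153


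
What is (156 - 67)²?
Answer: 7921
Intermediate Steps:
(156 - 67)² = 89² = 7921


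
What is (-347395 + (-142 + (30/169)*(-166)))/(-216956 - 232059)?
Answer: 58738733/75883535 ≈ 0.77406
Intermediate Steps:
(-347395 + (-142 + (30/169)*(-166)))/(-216956 - 232059) = (-347395 + (-142 + (30*(1/169))*(-166)))/(-449015) = (-347395 + (-142 + (30/169)*(-166)))*(-1/449015) = (-347395 + (-142 - 4980/169))*(-1/449015) = (-347395 - 28978/169)*(-1/449015) = -58738733/169*(-1/449015) = 58738733/75883535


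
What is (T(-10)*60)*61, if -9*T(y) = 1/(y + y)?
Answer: 61/3 ≈ 20.333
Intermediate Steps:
T(y) = -1/(18*y) (T(y) = -1/(9*(y + y)) = -1/(2*y)/9 = -1/(18*y))
(T(-10)*60)*61 = (-1/18/(-10)*60)*61 = (-1/18*(-⅒)*60)*61 = ((1/180)*60)*61 = (⅓)*61 = 61/3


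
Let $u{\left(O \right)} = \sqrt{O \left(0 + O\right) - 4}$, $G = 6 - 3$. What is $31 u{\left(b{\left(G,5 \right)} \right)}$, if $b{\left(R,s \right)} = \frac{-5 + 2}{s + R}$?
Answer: $\frac{31 i \sqrt{247}}{8} \approx 60.9 i$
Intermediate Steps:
$G = 3$
$b{\left(R,s \right)} = - \frac{3}{R + s}$
$u{\left(O \right)} = \sqrt{-4 + O^{2}}$ ($u{\left(O \right)} = \sqrt{O O - 4} = \sqrt{O^{2} - 4} = \sqrt{-4 + O^{2}}$)
$31 u{\left(b{\left(G,5 \right)} \right)} = 31 \sqrt{-4 + \left(- \frac{3}{3 + 5}\right)^{2}} = 31 \sqrt{-4 + \left(- \frac{3}{8}\right)^{2}} = 31 \sqrt{-4 + \frac{9}{64}} = 31 \sqrt{- \frac{247}{64}} = 31 \frac{i \sqrt{247}}{8} = \frac{31 i \sqrt{247}}{8}$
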